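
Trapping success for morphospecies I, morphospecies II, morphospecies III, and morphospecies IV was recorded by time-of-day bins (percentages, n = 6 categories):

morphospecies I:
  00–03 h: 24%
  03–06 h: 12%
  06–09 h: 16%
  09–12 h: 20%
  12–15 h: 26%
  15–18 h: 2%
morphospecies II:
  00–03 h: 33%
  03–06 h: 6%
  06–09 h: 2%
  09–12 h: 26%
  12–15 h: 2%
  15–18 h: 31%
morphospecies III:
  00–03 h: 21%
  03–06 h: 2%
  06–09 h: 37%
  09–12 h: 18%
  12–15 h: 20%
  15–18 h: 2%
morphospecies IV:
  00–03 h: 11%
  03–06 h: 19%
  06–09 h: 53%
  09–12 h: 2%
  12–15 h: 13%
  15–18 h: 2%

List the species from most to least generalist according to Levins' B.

Convert percentages to proportions (divide by 100).
Σp_Iᵢ² = 0.24² + 0.12² + 0.16² + 0.20² + 0.26² + 0.02² = 0.0576 + 0.0144 + 0.0256 + 0.0400 + 0.0676 + 0.0004 = 0.2056
B_I = 1 / 0.2056 = 4.8638
Σp_IIᵢ² = 0.33² + 0.06² + 0.02² + 0.26² + 0.02² + 0.31² = 0.1089 + 0.0036 + 0.0004 + 0.0676 + 0.0004 + 0.0961 = 0.2770
B_II = 1 / 0.2770 = 3.6101
Σp_IIIᵢ² = 0.21² + 0.02² + 0.37² + 0.18² + 0.20² + 0.02² = 0.0441 + 0.0004 + 0.1369 + 0.0324 + 0.0400 + 0.0004 = 0.2542
B_III = 1 / 0.2542 = 3.9339
Σp_IVᵢ² = 0.11² + 0.19² + 0.53² + 0.02² + 0.13² + 0.02² = 0.0121 + 0.0361 + 0.2809 + 0.0004 + 0.0169 + 0.0004 = 0.3468
B_IV = 1 / 0.3468 = 2.8835
Ranking by B (broadest → narrowest): morphospecies I (4.86) > morphospecies III (3.93) > morphospecies II (3.61) > morphospecies IV (2.88)

morphospecies I > morphospecies III > morphospecies II > morphospecies IV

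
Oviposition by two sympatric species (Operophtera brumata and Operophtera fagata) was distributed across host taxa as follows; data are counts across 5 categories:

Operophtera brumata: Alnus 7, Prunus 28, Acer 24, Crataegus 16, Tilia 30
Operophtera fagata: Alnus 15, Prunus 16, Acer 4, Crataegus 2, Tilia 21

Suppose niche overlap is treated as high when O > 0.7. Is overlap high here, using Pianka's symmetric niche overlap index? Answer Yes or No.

Yes

Proportions for Operophtera brumata (n=105): 7/105=0.0667, 28/105=0.2667, 24/105=0.2286, 16/105=0.1524, 30/105=0.2857
Proportions for Operophtera fagata (n=58): 15/58=0.2586, 16/58=0.2759, 4/58=0.0690, 2/58=0.0345, 21/58=0.3621
Σ p₁ᵢp₂ᵢ = 0.017249 + 0.073583 + 0.015773 + 0.005258 + 0.103452 = 0.215315
Σp_1ᵢ² = 0.0667² + 0.2667² + 0.2286² + 0.1524² + 0.2857² = 0.004449 + 0.071129 + 0.052258 + 0.023226 + 0.081624 = 0.232686
Σp_2ᵢ² = 0.2586² + 0.2759² + 0.0690² + 0.0345² + 0.3621² = 0.066874 + 0.076121 + 0.004761 + 0.001190 + 0.131116 = 0.280062
O = 0.215315 / √(0.232686 × 0.280062) = 0.215315 / 0.2552773 = 0.8435
O = 0.8435 > 0.7 → Yes.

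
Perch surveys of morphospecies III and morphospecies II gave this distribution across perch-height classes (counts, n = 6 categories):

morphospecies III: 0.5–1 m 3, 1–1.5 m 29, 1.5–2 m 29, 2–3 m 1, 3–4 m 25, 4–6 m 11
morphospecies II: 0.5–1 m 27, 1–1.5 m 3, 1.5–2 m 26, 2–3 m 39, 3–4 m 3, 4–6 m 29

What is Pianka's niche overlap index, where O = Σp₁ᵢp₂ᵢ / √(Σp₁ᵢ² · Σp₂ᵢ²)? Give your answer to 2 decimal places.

0.45

Proportions for morphospecies III (n=98): 3/98=0.0306, 29/98=0.2959, 29/98=0.2959, 1/98=0.0102, 25/98=0.2551, 11/98=0.1122
Proportions for morphospecies II (n=127): 27/127=0.2126, 3/127=0.0236, 26/127=0.2047, 39/127=0.3071, 3/127=0.0236, 29/127=0.2283
Σ p₁ᵢp₂ᵢ = 0.006506 + 0.006983 + 0.060571 + 0.003132 + 0.006020 + 0.025615 = 0.108827
Σp_1ᵢ² = 0.0306² + 0.2959² + 0.2959² + 0.0102² + 0.2551² + 0.1122² = 0.000936 + 0.087557 + 0.087557 + 0.000104 + 0.065076 + 0.012589 = 0.253819
Σp_2ᵢ² = 0.2126² + 0.0236² + 0.2047² + 0.3071² + 0.0236² + 0.2283² = 0.045199 + 0.000557 + 0.041902 + 0.094310 + 0.000557 + 0.052121 = 0.234646
O = 0.108827 / √(0.253819 × 0.234646) = 0.108827 / 0.2440443 = 0.4459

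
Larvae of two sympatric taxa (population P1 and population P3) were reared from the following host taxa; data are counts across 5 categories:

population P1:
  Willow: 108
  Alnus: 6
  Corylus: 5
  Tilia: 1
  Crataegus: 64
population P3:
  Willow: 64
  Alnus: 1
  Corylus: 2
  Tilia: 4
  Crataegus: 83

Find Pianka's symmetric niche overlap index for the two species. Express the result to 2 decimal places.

0.93

Proportions for population P1 (n=184): 108/184=0.5870, 6/184=0.0326, 5/184=0.0272, 1/184=0.0054, 64/184=0.3478
Proportions for population P3 (n=154): 64/154=0.4156, 1/154=0.0065, 2/154=0.0130, 4/154=0.0260, 83/154=0.5390
Σ p₁ᵢp₂ᵢ = 0.243957 + 0.000212 + 0.000354 + 0.000140 + 0.187464 = 0.432127
Σp_1ᵢ² = 0.5870² + 0.0326² + 0.0272² + 0.0054² + 0.3478² = 0.344569 + 0.001063 + 0.000740 + 0.000029 + 0.120965 = 0.467366
Σp_2ᵢ² = 0.4156² + 0.0065² + 0.0130² + 0.0260² + 0.5390² = 0.172723 + 0.000042 + 0.000169 + 0.000676 + 0.290521 = 0.464131
O = 0.432127 / √(0.467366 × 0.464131) = 0.432127 / 0.4657457 = 0.9278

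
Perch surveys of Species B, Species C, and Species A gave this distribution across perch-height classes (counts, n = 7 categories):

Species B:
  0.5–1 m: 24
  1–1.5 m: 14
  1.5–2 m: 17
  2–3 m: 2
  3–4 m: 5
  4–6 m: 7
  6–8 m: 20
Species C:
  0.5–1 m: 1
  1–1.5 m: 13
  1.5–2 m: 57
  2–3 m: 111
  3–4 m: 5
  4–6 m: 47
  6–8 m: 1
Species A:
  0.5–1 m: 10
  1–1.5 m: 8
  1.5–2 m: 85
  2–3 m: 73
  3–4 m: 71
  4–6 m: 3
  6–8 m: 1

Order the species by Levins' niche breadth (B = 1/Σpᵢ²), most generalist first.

Proportions for Species B (n=89): 24/89=0.2697, 14/89=0.1573, 17/89=0.1910, 2/89=0.0225, 5/89=0.0562, 7/89=0.0787, 20/89=0.2247
Proportions for Species C (n=235): 1/235=0.0043, 13/235=0.0553, 57/235=0.2426, 111/235=0.4723, 5/235=0.0213, 47/235=0.2000, 1/235=0.0043
Proportions for Species A (n=251): 10/251=0.0398, 8/251=0.0319, 85/251=0.3386, 73/251=0.2908, 71/251=0.2829, 3/251=0.0120, 1/251=0.0040
Σp_Bᵢ² = 0.2697² + 0.1573² + 0.1910² + 0.0225² + 0.0562² + 0.0787² + 0.2247² = 0.072738 + 0.024743 + 0.036481 + 0.000506 + 0.003158 + 0.006194 + 0.050490 = 0.194310
B_B = 1 / 0.194310 = 5.1464
Σp_Cᵢ² = 0.0043² + 0.0553² + 0.2426² + 0.4723² + 0.0213² + 0.2000² + 0.0043² = 0.000018 + 0.003058 + 0.058855 + 0.223067 + 0.000454 + 0.040000 + 0.000018 = 0.325470
B_C = 1 / 0.325470 = 3.0725
Σp_Aᵢ² = 0.0398² + 0.0319² + 0.3386² + 0.2908² + 0.2829² + 0.0120² + 0.0040² = 0.001584 + 0.001018 + 0.114650 + 0.084565 + 0.080032 + 0.000144 + 0.000016 = 0.282009
B_A = 1 / 0.282009 = 3.5460
Ranking by B (broadest → narrowest): Species B (5.15) > Species A (3.55) > Species C (3.07)

Species B > Species A > Species C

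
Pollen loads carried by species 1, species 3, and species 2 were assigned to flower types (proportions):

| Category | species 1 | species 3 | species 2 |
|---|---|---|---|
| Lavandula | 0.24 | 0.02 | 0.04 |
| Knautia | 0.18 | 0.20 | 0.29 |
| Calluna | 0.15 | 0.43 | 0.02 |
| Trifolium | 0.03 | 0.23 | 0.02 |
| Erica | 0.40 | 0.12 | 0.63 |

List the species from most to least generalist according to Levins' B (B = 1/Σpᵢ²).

species 1 > species 3 > species 2

Σp_1ᵢ² = 0.24² + 0.18² + 0.15² + 0.03² + 0.40² = 0.0576 + 0.0324 + 0.0225 + 0.0009 + 0.1600 = 0.2734
B_1 = 1 / 0.2734 = 3.6576
Σp_3ᵢ² = 0.02² + 0.20² + 0.43² + 0.23² + 0.12² = 0.0004 + 0.0400 + 0.1849 + 0.0529 + 0.0144 = 0.2926
B_3 = 1 / 0.2926 = 3.4176
Σp_2ᵢ² = 0.04² + 0.29² + 0.02² + 0.02² + 0.63² = 0.0016 + 0.0841 + 0.0004 + 0.0004 + 0.3969 = 0.4834
B_2 = 1 / 0.4834 = 2.0687
Ranking by B (broadest → narrowest): species 1 (3.66) > species 3 (3.42) > species 2 (2.07)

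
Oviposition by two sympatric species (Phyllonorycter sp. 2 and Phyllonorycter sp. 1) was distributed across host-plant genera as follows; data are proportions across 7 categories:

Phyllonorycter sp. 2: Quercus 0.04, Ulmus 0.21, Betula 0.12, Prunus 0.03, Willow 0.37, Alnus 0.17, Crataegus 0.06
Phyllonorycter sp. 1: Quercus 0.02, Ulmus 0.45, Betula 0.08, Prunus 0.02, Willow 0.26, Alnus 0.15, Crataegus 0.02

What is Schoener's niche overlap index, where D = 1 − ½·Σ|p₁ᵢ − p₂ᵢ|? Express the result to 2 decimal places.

Σ|p₁ᵢ − p₂ᵢ| = 0.02 + 0.24 + 0.04 + 0.01 + 0.11 + 0.02 + 0.04 = 0.48
D = 1 − ½ × 0.48 = 1 − 0.240 = 0.7600

0.76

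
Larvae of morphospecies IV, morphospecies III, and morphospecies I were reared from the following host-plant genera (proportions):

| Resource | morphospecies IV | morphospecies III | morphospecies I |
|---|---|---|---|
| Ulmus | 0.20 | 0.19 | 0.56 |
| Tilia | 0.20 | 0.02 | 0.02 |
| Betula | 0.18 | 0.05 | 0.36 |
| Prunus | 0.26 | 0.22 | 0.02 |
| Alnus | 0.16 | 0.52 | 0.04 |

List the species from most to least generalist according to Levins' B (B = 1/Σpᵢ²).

morphospecies IV > morphospecies III > morphospecies I

Σp_IVᵢ² = 0.20² + 0.20² + 0.18² + 0.26² + 0.16² = 0.0400 + 0.0400 + 0.0324 + 0.0676 + 0.0256 = 0.2056
B_IV = 1 / 0.2056 = 4.8638
Σp_IIIᵢ² = 0.19² + 0.02² + 0.05² + 0.22² + 0.52² = 0.0361 + 0.0004 + 0.0025 + 0.0484 + 0.2704 = 0.3578
B_III = 1 / 0.3578 = 2.7949
Σp_Iᵢ² = 0.56² + 0.02² + 0.36² + 0.02² + 0.04² = 0.3136 + 0.0004 + 0.1296 + 0.0004 + 0.0016 = 0.4456
B_I = 1 / 0.4456 = 2.2442
Ranking by B (broadest → narrowest): morphospecies IV (4.86) > morphospecies III (2.79) > morphospecies I (2.24)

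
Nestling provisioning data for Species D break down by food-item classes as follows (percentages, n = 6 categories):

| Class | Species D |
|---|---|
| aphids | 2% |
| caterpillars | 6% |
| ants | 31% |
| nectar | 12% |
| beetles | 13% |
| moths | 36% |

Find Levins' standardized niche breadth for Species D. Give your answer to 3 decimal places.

0.566

Convert percentages to proportions (divide by 100).
Σpᵢ² = 0.02² + 0.06² + 0.31² + 0.12² + 0.13² + 0.36² = 0.0004 + 0.0036 + 0.0961 + 0.0144 + 0.0169 + 0.1296 = 0.2610
B = 1 / 0.2610 = 3.83142
Bₛ = (B − 1)/(n − 1) = (3.83142 − 1)/(6 − 1) = 2.83142/5 = 0.56628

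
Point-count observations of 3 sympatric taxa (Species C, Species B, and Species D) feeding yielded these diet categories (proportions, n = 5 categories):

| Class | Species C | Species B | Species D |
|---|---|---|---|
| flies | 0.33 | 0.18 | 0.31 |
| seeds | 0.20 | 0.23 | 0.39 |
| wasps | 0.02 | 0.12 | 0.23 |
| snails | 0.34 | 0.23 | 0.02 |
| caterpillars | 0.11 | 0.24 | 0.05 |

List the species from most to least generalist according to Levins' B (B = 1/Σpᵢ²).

Σp_Cᵢ² = 0.33² + 0.20² + 0.02² + 0.34² + 0.11² = 0.1089 + 0.0400 + 0.0004 + 0.1156 + 0.0121 = 0.2770
B_C = 1 / 0.2770 = 3.6101
Σp_Bᵢ² = 0.18² + 0.23² + 0.12² + 0.23² + 0.24² = 0.0324 + 0.0529 + 0.0144 + 0.0529 + 0.0576 = 0.2102
B_B = 1 / 0.2102 = 4.7574
Σp_Dᵢ² = 0.31² + 0.39² + 0.23² + 0.02² + 0.05² = 0.0961 + 0.1521 + 0.0529 + 0.0004 + 0.0025 = 0.3040
B_D = 1 / 0.3040 = 3.2895
Ranking by B (broadest → narrowest): Species B (4.76) > Species C (3.61) > Species D (3.29)

Species B > Species C > Species D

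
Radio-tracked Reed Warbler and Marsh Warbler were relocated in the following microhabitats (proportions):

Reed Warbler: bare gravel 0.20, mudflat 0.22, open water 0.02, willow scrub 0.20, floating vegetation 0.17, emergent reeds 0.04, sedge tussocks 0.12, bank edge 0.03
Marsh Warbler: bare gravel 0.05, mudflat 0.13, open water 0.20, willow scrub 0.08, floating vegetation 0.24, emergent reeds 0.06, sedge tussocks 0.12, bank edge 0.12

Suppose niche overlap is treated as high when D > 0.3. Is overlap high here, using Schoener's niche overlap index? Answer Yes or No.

Σ|p₁ᵢ − p₂ᵢ| = 0.15 + 0.09 + 0.18 + 0.12 + 0.07 + 0.02 + 0.00 + 0.09 = 0.72
D = 1 − ½ × 0.72 = 1 − 0.360 = 0.6400
D = 0.6400 > 0.3 → Yes.

Yes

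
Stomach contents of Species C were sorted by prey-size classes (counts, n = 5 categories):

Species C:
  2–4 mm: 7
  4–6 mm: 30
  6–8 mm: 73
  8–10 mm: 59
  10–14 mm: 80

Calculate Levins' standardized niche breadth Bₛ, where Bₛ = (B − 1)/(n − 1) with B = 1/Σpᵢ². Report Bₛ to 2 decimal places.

0.71

Proportions for Species C (n=249): 7/249=0.0281, 30/249=0.1205, 73/249=0.2932, 59/249=0.2369, 80/249=0.3213
Σpᵢ² = 0.0281² + 0.1205² + 0.2932² + 0.2369² + 0.3213² = 0.000790 + 0.014520 + 0.085966 + 0.056122 + 0.103234 = 0.260632
B = 1 / 0.260632 = 3.8368
Bₛ = (B − 1)/(n − 1) = (3.8368 − 1)/(5 − 1) = 2.8368/4 = 0.7092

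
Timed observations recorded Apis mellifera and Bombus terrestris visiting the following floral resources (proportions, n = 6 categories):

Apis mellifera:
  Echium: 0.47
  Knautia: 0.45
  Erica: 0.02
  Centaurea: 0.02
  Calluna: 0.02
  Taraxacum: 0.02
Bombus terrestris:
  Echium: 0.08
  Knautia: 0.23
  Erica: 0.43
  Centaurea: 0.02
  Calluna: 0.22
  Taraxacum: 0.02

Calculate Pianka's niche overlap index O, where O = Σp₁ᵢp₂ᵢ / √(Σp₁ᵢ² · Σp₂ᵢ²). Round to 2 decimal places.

Σ p₁ᵢp₂ᵢ = 0.0376 + 0.1035 + 0.0086 + 0.0004 + 0.0044 + 0.0004 = 0.1549
Σp_1ᵢ² = 0.47² + 0.45² + 0.02² + 0.02² + 0.02² + 0.02² = 0.2209 + 0.2025 + 0.0004 + 0.0004 + 0.0004 + 0.0004 = 0.4250
Σp_2ᵢ² = 0.08² + 0.23² + 0.43² + 0.02² + 0.22² + 0.02² = 0.0064 + 0.0529 + 0.1849 + 0.0004 + 0.0484 + 0.0004 = 0.2934
O = 0.1549 / √(0.4250 × 0.2934) = 0.1549 / 0.35312 = 0.4387

0.44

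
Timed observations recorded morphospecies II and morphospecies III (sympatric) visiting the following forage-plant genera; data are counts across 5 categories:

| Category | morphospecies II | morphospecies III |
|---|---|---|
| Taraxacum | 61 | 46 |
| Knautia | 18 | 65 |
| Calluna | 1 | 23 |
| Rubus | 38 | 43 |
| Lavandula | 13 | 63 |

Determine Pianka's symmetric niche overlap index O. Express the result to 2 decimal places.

Proportions for morphospecies II (n=131): 61/131=0.4656, 18/131=0.1374, 1/131=0.0076, 38/131=0.2901, 13/131=0.0992
Proportions for morphospecies III (n=240): 46/240=0.1917, 65/240=0.2708, 23/240=0.0958, 43/240=0.1792, 63/240=0.2625
Σ p₁ᵢp₂ᵢ = 0.089256 + 0.037208 + 0.000728 + 0.051986 + 0.026040 = 0.205218
Σp_1ᵢ² = 0.4656² + 0.1374² + 0.0076² + 0.2901² + 0.0992² = 0.216783 + 0.018879 + 0.000058 + 0.084158 + 0.009841 = 0.329719
Σp_2ᵢ² = 0.1917² + 0.2708² + 0.0958² + 0.1792² + 0.2625² = 0.036749 + 0.073333 + 0.009178 + 0.032113 + 0.068906 = 0.220279
O = 0.205218 / √(0.329719 × 0.220279) = 0.205218 / 0.2694999 = 0.7615

0.76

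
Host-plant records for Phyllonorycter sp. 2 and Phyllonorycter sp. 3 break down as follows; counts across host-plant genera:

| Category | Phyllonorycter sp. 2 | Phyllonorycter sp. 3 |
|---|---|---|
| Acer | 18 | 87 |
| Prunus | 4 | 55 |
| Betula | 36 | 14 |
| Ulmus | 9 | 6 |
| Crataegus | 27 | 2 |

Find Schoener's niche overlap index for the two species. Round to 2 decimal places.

Proportions for Phyllonorycter sp. 2 (n=94): 18/94=0.1915, 4/94=0.0426, 36/94=0.3830, 9/94=0.0957, 27/94=0.2872
Proportions for Phyllonorycter sp. 3 (n=164): 87/164=0.5305, 55/164=0.3354, 14/164=0.0854, 6/164=0.0366, 2/164=0.0122
Σ|p₁ᵢ − p₂ᵢ| = 0.3390 + 0.2928 + 0.2976 + 0.0591 + 0.2750 = 1.2635
D = 1 − ½ × 1.2635 = 1 − 0.63175 = 0.36825

0.37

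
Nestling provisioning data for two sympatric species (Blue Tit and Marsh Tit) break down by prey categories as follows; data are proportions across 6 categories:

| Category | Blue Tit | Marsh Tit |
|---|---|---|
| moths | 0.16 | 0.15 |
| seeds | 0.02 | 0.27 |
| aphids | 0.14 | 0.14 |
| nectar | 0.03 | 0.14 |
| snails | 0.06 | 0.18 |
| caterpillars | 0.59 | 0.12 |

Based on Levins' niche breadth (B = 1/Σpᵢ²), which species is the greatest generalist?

Marsh Tit

Σp_Blueᵢ² = 0.16² + 0.02² + 0.14² + 0.03² + 0.06² + 0.59² = 0.0256 + 0.0004 + 0.0196 + 0.0009 + 0.0036 + 0.3481 = 0.3982
B_Blue = 1 / 0.3982 = 2.5113
Σp_Marsᵢ² = 0.15² + 0.27² + 0.14² + 0.14² + 0.18² + 0.12² = 0.0225 + 0.0729 + 0.0196 + 0.0196 + 0.0324 + 0.0144 = 0.1814
B_Mars = 1 / 0.1814 = 5.5127
Highest B → broadest niche (most generalist): Marsh Tit (B = 5.51).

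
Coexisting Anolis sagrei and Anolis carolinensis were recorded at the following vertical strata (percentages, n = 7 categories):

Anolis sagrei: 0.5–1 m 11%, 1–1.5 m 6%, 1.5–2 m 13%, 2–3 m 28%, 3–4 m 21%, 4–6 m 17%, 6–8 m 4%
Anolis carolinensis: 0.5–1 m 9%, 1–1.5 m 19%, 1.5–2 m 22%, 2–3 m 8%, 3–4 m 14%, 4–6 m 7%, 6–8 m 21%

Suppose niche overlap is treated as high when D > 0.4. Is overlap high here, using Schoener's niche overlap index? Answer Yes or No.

Convert percentages to proportions (divide by 100).
Σ|p₁ᵢ − p₂ᵢ| = 0.02 + 0.13 + 0.09 + 0.20 + 0.07 + 0.10 + 0.17 = 0.78
D = 1 − ½ × 0.78 = 1 − 0.390 = 0.6100
D = 0.6100 > 0.4 → Yes.

Yes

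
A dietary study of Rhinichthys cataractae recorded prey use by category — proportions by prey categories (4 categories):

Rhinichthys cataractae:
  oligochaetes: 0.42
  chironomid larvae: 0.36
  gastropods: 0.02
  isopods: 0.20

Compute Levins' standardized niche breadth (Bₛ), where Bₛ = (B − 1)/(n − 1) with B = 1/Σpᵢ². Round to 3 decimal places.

0.629

Σpᵢ² = 0.42² + 0.36² + 0.02² + 0.20² = 0.1764 + 0.1296 + 0.0004 + 0.0400 = 0.3464
B = 1 / 0.3464 = 2.88684
Bₛ = (B − 1)/(n − 1) = (2.88684 − 1)/(4 − 1) = 1.88684/3 = 0.62895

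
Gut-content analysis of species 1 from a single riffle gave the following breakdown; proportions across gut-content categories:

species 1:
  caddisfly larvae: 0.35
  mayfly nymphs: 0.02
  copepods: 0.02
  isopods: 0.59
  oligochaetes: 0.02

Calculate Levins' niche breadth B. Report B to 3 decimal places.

Σpᵢ² = 0.35² + 0.02² + 0.02² + 0.59² + 0.02² = 0.1225 + 0.0004 + 0.0004 + 0.3481 + 0.0004 = 0.4718
B = 1 / 0.4718 = 2.11954

2.120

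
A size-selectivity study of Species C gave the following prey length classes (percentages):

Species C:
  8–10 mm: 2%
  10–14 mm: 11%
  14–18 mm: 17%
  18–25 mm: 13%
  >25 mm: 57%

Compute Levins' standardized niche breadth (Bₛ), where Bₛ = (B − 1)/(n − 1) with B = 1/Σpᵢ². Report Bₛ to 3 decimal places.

Convert percentages to proportions (divide by 100).
Σpᵢ² = 0.02² + 0.11² + 0.17² + 0.13² + 0.57² = 0.0004 + 0.0121 + 0.0289 + 0.0169 + 0.3249 = 0.3832
B = 1 / 0.3832 = 2.60960
Bₛ = (B − 1)/(n − 1) = (2.60960 − 1)/(5 − 1) = 1.60960/4 = 0.40240

0.402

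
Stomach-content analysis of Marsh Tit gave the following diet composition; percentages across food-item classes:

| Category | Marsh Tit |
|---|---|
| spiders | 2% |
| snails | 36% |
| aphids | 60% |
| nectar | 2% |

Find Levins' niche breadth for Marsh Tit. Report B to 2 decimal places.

2.04

Convert percentages to proportions (divide by 100).
Σpᵢ² = 0.02² + 0.36² + 0.60² + 0.02² = 0.0004 + 0.1296 + 0.3600 + 0.0004 = 0.4904
B = 1 / 0.4904 = 2.0392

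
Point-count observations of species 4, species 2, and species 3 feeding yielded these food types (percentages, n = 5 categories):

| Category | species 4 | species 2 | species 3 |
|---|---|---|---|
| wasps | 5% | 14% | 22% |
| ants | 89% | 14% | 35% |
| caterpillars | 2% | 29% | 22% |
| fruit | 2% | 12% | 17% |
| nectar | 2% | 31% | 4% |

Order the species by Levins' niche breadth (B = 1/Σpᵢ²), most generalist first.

Convert percentages to proportions (divide by 100).
Σp_4ᵢ² = 0.05² + 0.89² + 0.02² + 0.02² + 0.02² = 0.0025 + 0.7921 + 0.0004 + 0.0004 + 0.0004 = 0.7958
B_4 = 1 / 0.7958 = 1.2566
Σp_2ᵢ² = 0.14² + 0.14² + 0.29² + 0.12² + 0.31² = 0.0196 + 0.0196 + 0.0841 + 0.0144 + 0.0961 = 0.2338
B_2 = 1 / 0.2338 = 4.2772
Σp_3ᵢ² = 0.22² + 0.35² + 0.22² + 0.17² + 0.04² = 0.0484 + 0.1225 + 0.0484 + 0.0289 + 0.0016 = 0.2498
B_3 = 1 / 0.2498 = 4.0032
Ranking by B (broadest → narrowest): species 2 (4.28) > species 3 (4.00) > species 4 (1.26)

species 2 > species 3 > species 4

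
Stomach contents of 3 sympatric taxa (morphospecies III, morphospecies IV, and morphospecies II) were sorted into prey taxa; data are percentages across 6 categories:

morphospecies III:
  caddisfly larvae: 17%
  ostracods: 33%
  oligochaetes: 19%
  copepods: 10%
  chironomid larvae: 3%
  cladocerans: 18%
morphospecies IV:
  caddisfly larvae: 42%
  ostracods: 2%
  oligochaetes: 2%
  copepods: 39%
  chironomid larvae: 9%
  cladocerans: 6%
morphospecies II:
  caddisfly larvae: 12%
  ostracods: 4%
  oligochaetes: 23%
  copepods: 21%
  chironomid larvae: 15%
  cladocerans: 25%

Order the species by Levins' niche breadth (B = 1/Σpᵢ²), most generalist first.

Convert percentages to proportions (divide by 100).
Σp_IIIᵢ² = 0.17² + 0.33² + 0.19² + 0.10² + 0.03² + 0.18² = 0.0289 + 0.1089 + 0.0361 + 0.0100 + 0.0009 + 0.0324 = 0.2172
B_III = 1 / 0.2172 = 4.6041
Σp_IVᵢ² = 0.42² + 0.02² + 0.02² + 0.39² + 0.09² + 0.06² = 0.1764 + 0.0004 + 0.0004 + 0.1521 + 0.0081 + 0.0036 = 0.3410
B_IV = 1 / 0.3410 = 2.9326
Σp_IIᵢ² = 0.12² + 0.04² + 0.23² + 0.21² + 0.15² + 0.25² = 0.0144 + 0.0016 + 0.0529 + 0.0441 + 0.0225 + 0.0625 = 0.1980
B_II = 1 / 0.1980 = 5.0505
Ranking by B (broadest → narrowest): morphospecies II (5.05) > morphospecies III (4.60) > morphospecies IV (2.93)

morphospecies II > morphospecies III > morphospecies IV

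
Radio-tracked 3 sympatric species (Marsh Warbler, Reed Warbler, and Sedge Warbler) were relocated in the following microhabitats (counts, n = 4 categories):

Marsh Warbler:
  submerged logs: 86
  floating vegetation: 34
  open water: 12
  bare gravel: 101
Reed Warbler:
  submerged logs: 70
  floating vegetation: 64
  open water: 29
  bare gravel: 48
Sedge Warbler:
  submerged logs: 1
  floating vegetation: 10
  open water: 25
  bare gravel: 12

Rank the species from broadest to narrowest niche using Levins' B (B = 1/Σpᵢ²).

Reed Warbler > Marsh Warbler > Sedge Warbler

Proportions for Marsh Warbler (n=233): 86/233=0.3691, 34/233=0.1459, 12/233=0.0515, 101/233=0.4335
Proportions for Reed Warbler (n=211): 70/211=0.3318, 64/211=0.3033, 29/211=0.1374, 48/211=0.2275
Proportions for Sedge Warbler (n=48): 1/48=0.0208, 10/48=0.2083, 25/48=0.5208, 12/48=0.2500
Σp_Marsᵢ² = 0.3691² + 0.1459² + 0.0515² + 0.4335² = 0.136235 + 0.021287 + 0.002652 + 0.187922 = 0.348096
B_Mars = 1 / 0.348096 = 2.8728
Σp_Reedᵢ² = 0.3318² + 0.3033² + 0.1374² + 0.2275² = 0.110091 + 0.091991 + 0.018879 + 0.051756 = 0.272717
B_Reed = 1 / 0.272717 = 3.6668
Σp_Sedgᵢ² = 0.0208² + 0.2083² + 0.5208² + 0.2500² = 0.000433 + 0.043389 + 0.271233 + 0.062500 = 0.377555
B_Sedg = 1 / 0.377555 = 2.6486
Ranking by B (broadest → narrowest): Reed Warbler (3.67) > Marsh Warbler (2.87) > Sedge Warbler (2.65)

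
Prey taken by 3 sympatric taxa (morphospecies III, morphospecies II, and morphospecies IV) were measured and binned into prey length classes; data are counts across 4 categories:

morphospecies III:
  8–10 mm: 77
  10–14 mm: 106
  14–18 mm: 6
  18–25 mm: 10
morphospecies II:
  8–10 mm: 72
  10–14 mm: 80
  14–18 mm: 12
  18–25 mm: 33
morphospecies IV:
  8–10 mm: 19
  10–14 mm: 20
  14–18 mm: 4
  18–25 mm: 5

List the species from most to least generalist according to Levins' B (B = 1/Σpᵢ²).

morphospecies II > morphospecies IV > morphospecies III

Proportions for morphospecies III (n=199): 77/199=0.3869, 106/199=0.5327, 6/199=0.0302, 10/199=0.0503
Proportions for morphospecies II (n=197): 72/197=0.3655, 80/197=0.4061, 12/197=0.0609, 33/197=0.1675
Proportions for morphospecies IV (n=48): 19/48=0.3958, 20/48=0.4167, 4/48=0.0833, 5/48=0.1042
Σp_IIIᵢ² = 0.3869² + 0.5327² + 0.0302² + 0.0503² = 0.149692 + 0.283769 + 0.000912 + 0.002530 = 0.436903
B_III = 1 / 0.436903 = 2.2888
Σp_IIᵢ² = 0.3655² + 0.4061² + 0.0609² + 0.1675² = 0.133590 + 0.164917 + 0.003709 + 0.028056 = 0.330272
B_II = 1 / 0.330272 = 3.0278
Σp_IVᵢ² = 0.3958² + 0.4167² + 0.0833² + 0.1042² = 0.156658 + 0.173639 + 0.006939 + 0.010858 = 0.348094
B_IV = 1 / 0.348094 = 2.8728
Ranking by B (broadest → narrowest): morphospecies II (3.03) > morphospecies IV (2.87) > morphospecies III (2.29)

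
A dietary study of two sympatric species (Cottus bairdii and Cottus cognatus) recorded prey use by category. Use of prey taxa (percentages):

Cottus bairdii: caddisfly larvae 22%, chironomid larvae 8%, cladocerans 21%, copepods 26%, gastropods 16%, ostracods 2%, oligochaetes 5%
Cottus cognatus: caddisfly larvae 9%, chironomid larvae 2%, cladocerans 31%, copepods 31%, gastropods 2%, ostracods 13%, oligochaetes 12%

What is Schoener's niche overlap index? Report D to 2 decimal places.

Convert percentages to proportions (divide by 100).
Σ|p₁ᵢ − p₂ᵢ| = 0.13 + 0.06 + 0.10 + 0.05 + 0.14 + 0.11 + 0.07 = 0.66
D = 1 − ½ × 0.66 = 1 − 0.330 = 0.6700

0.67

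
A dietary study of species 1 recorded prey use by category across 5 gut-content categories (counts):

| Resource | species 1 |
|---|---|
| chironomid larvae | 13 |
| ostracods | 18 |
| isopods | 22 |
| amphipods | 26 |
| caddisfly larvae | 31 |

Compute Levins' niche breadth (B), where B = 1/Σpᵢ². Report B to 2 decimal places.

Proportions for species 1 (n=110): 13/110=0.1182, 18/110=0.1636, 22/110=0.2000, 26/110=0.2364, 31/110=0.2818
Σpᵢ² = 0.1182² + 0.1636² + 0.2000² + 0.2364² + 0.2818² = 0.013971 + 0.026765 + 0.040000 + 0.055885 + 0.079411 = 0.216032
B = 1 / 0.216032 = 4.6289

4.63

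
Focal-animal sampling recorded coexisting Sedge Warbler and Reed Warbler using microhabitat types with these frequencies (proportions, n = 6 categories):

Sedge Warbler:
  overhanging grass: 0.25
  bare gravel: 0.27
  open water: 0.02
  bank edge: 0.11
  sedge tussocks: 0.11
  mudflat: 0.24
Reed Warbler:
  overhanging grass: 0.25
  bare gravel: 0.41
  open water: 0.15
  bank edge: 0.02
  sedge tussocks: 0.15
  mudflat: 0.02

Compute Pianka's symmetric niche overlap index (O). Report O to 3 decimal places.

Σ p₁ᵢp₂ᵢ = 0.0625 + 0.1107 + 0.0030 + 0.0022 + 0.0165 + 0.0048 = 0.1997
Σp_1ᵢ² = 0.25² + 0.27² + 0.02² + 0.11² + 0.11² + 0.24² = 0.0625 + 0.0729 + 0.0004 + 0.0121 + 0.0121 + 0.0576 = 0.2176
Σp_2ᵢ² = 0.25² + 0.41² + 0.15² + 0.02² + 0.15² + 0.02² = 0.0625 + 0.1681 + 0.0225 + 0.0004 + 0.0225 + 0.0004 = 0.2764
O = 0.1997 / √(0.2176 × 0.2764) = 0.1997 / 0.245244 = 0.81429

0.814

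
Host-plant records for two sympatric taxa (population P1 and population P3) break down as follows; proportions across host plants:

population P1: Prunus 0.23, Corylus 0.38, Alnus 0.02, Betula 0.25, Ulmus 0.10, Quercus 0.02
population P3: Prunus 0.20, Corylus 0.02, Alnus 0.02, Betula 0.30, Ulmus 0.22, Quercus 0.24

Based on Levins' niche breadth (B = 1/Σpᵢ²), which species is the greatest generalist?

population P3

Σp_P1ᵢ² = 0.23² + 0.38² + 0.02² + 0.25² + 0.10² + 0.02² = 0.0529 + 0.1444 + 0.0004 + 0.0625 + 0.0100 + 0.0004 = 0.2706
B_P1 = 1 / 0.2706 = 3.6955
Σp_P3ᵢ² = 0.20² + 0.02² + 0.02² + 0.30² + 0.22² + 0.24² = 0.0400 + 0.0004 + 0.0004 + 0.0900 + 0.0484 + 0.0576 = 0.2368
B_P3 = 1 / 0.2368 = 4.2230
Highest B → broadest niche (most generalist): population P3 (B = 4.22).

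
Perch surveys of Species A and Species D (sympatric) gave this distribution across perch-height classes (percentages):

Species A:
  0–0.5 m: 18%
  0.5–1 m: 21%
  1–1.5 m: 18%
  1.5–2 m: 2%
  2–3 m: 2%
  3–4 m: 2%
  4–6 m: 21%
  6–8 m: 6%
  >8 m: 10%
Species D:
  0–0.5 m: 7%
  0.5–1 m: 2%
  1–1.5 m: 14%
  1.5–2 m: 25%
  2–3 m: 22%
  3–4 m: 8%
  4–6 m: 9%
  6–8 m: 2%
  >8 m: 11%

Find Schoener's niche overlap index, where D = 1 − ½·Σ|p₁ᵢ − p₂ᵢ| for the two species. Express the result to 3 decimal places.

0.500

Convert percentages to proportions (divide by 100).
Σ|p₁ᵢ − p₂ᵢ| = 0.11 + 0.19 + 0.04 + 0.23 + 0.20 + 0.06 + 0.12 + 0.04 + 0.01 = 1.00
D = 1 − ½ × 1.00 = 1 − 0.500 = 0.50000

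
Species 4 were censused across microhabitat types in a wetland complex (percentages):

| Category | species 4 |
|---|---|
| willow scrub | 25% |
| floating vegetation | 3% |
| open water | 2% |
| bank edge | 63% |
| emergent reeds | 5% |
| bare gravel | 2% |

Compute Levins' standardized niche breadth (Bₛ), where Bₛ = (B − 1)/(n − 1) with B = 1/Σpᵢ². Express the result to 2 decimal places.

0.23

Convert percentages to proportions (divide by 100).
Σpᵢ² = 0.25² + 0.03² + 0.02² + 0.63² + 0.05² + 0.02² = 0.0625 + 0.0009 + 0.0004 + 0.3969 + 0.0025 + 0.0004 = 0.4636
B = 1 / 0.4636 = 2.1570
Bₛ = (B − 1)/(n − 1) = (2.1570 − 1)/(6 − 1) = 1.1570/5 = 0.2314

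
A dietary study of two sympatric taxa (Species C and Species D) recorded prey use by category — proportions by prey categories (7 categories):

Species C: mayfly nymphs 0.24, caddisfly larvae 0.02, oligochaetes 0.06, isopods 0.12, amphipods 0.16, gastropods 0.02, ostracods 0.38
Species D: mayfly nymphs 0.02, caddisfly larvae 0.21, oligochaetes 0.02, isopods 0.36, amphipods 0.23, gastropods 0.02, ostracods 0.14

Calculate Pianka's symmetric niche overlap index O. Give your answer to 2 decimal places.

0.58

Σ p₁ᵢp₂ᵢ = 0.0048 + 0.0042 + 0.0012 + 0.0432 + 0.0368 + 0.0004 + 0.0532 = 0.1438
Σp_1ᵢ² = 0.24² + 0.02² + 0.06² + 0.12² + 0.16² + 0.02² + 0.38² = 0.0576 + 0.0004 + 0.0036 + 0.0144 + 0.0256 + 0.0004 + 0.1444 = 0.2464
Σp_2ᵢ² = 0.02² + 0.21² + 0.02² + 0.36² + 0.23² + 0.02² + 0.14² = 0.0004 + 0.0441 + 0.0004 + 0.1296 + 0.0529 + 0.0004 + 0.0196 = 0.2474
O = 0.1438 / √(0.2464 × 0.2474) = 0.1438 / 0.24690 = 0.5824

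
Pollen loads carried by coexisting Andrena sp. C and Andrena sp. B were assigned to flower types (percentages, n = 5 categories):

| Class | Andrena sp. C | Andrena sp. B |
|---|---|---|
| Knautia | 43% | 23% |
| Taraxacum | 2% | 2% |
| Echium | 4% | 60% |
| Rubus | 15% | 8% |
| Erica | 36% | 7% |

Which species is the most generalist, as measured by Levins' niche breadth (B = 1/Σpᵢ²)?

Andrena sp. C

Convert percentages to proportions (divide by 100).
Σp_Cᵢ² = 0.43² + 0.02² + 0.04² + 0.15² + 0.36² = 0.1849 + 0.0004 + 0.0016 + 0.0225 + 0.1296 = 0.3390
B_C = 1 / 0.3390 = 2.9499
Σp_Bᵢ² = 0.23² + 0.02² + 0.60² + 0.08² + 0.07² = 0.0529 + 0.0004 + 0.3600 + 0.0064 + 0.0049 = 0.4246
B_B = 1 / 0.4246 = 2.3552
Highest B → broadest niche (most generalist): Andrena sp. C (B = 2.95).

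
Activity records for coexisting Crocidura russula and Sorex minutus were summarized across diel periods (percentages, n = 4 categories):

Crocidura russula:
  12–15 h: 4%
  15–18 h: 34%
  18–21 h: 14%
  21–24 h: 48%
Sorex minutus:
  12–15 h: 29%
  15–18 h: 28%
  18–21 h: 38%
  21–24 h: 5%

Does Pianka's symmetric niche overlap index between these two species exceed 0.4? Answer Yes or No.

Convert percentages to proportions (divide by 100).
Σ p₁ᵢp₂ᵢ = 0.0116 + 0.0952 + 0.0532 + 0.0240 = 0.1840
Σp_1ᵢ² = 0.04² + 0.34² + 0.14² + 0.48² = 0.0016 + 0.1156 + 0.0196 + 0.2304 = 0.3672
Σp_2ᵢ² = 0.29² + 0.28² + 0.38² + 0.05² = 0.0841 + 0.0784 + 0.1444 + 0.0025 = 0.3094
O = 0.1840 / √(0.3672 × 0.3094) = 0.1840 / 0.33706 = 0.5459
O = 0.5459 > 0.4 → Yes.

Yes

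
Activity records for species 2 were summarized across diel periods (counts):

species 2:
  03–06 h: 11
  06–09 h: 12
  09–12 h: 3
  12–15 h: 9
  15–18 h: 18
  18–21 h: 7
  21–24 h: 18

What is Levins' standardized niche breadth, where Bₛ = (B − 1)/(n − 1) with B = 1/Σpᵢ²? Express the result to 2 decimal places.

Proportions for species 2 (n=78): 11/78=0.1410, 12/78=0.1538, 3/78=0.0385, 9/78=0.1154, 18/78=0.2308, 7/78=0.0897, 18/78=0.2308
Σpᵢ² = 0.1410² + 0.1538² + 0.0385² + 0.1154² + 0.2308² + 0.0897² + 0.2308² = 0.019881 + 0.023654 + 0.001482 + 0.013317 + 0.053269 + 0.008046 + 0.053269 = 0.172918
B = 1 / 0.172918 = 5.7831
Bₛ = (B − 1)/(n − 1) = (5.7831 − 1)/(7 − 1) = 4.7831/6 = 0.7972

0.80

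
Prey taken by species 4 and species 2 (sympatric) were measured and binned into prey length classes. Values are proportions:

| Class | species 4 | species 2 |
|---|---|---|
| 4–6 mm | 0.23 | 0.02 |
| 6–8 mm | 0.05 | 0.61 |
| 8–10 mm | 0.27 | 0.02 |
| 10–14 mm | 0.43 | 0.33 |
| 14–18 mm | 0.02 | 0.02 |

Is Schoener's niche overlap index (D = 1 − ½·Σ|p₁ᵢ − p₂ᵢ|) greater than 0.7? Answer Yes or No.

No

Σ|p₁ᵢ − p₂ᵢ| = 0.21 + 0.56 + 0.25 + 0.10 + 0.00 = 1.12
D = 1 − ½ × 1.12 = 1 − 0.560 = 0.4400
D = 0.4400 < 0.7 → No.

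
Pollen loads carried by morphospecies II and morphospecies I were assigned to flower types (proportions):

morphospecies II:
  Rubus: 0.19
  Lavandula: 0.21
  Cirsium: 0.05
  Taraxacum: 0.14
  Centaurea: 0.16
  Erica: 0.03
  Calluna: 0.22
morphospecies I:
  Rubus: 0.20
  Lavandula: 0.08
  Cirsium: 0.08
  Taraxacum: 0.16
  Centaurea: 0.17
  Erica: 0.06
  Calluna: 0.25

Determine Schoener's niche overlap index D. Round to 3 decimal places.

0.870

Σ|p₁ᵢ − p₂ᵢ| = 0.01 + 0.13 + 0.03 + 0.02 + 0.01 + 0.03 + 0.03 = 0.26
D = 1 − ½ × 0.26 = 1 − 0.130 = 0.87000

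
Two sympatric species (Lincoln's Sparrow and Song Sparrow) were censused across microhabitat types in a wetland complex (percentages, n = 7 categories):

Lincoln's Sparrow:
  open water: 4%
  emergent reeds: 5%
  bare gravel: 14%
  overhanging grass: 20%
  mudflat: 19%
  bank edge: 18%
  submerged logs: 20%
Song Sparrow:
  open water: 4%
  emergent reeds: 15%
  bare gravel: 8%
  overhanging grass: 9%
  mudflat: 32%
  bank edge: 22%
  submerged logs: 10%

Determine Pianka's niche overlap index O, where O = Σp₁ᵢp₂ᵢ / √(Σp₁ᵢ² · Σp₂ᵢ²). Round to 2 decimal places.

0.86

Convert percentages to proportions (divide by 100).
Σ p₁ᵢp₂ᵢ = 0.0016 + 0.0075 + 0.0112 + 0.0180 + 0.0608 + 0.0396 + 0.0200 = 0.1587
Σp_1ᵢ² = 0.04² + 0.05² + 0.14² + 0.20² + 0.19² + 0.18² + 0.20² = 0.0016 + 0.0025 + 0.0196 + 0.0400 + 0.0361 + 0.0324 + 0.0400 = 0.1722
Σp_2ᵢ² = 0.04² + 0.15² + 0.08² + 0.09² + 0.32² + 0.22² + 0.10² = 0.0016 + 0.0225 + 0.0064 + 0.0081 + 0.1024 + 0.0484 + 0.0100 = 0.1994
O = 0.1587 / √(0.1722 × 0.1994) = 0.1587 / 0.18530 = 0.8564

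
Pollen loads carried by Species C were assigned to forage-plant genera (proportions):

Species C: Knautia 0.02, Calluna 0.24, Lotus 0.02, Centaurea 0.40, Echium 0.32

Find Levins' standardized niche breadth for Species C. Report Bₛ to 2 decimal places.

0.53

Σpᵢ² = 0.02² + 0.24² + 0.02² + 0.40² + 0.32² = 0.0004 + 0.0576 + 0.0004 + 0.1600 + 0.1024 = 0.3208
B = 1 / 0.3208 = 3.1172
Bₛ = (B − 1)/(n − 1) = (3.1172 − 1)/(5 − 1) = 2.1172/4 = 0.5293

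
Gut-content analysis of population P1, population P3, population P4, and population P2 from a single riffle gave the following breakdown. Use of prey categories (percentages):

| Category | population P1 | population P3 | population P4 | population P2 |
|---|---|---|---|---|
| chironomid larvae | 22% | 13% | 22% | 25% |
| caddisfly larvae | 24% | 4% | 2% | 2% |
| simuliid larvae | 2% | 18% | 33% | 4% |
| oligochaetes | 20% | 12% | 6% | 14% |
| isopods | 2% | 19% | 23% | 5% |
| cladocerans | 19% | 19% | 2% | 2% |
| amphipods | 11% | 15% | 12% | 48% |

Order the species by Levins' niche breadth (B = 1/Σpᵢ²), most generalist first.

Convert percentages to proportions (divide by 100).
Σp_P1ᵢ² = 0.22² + 0.24² + 0.02² + 0.20² + 0.02² + 0.19² + 0.11² = 0.0484 + 0.0576 + 0.0004 + 0.0400 + 0.0004 + 0.0361 + 0.0121 = 0.1950
B_P1 = 1 / 0.1950 = 5.1282
Σp_P3ᵢ² = 0.13² + 0.04² + 0.18² + 0.12² + 0.19² + 0.19² + 0.15² = 0.0169 + 0.0016 + 0.0324 + 0.0144 + 0.0361 + 0.0361 + 0.0225 = 0.1600
B_P3 = 1 / 0.1600 = 6.2500
Σp_P4ᵢ² = 0.22² + 0.02² + 0.33² + 0.06² + 0.23² + 0.02² + 0.12² = 0.0484 + 0.0004 + 0.1089 + 0.0036 + 0.0529 + 0.0004 + 0.0144 = 0.2290
B_P4 = 1 / 0.2290 = 4.3668
Σp_P2ᵢ² = 0.25² + 0.02² + 0.04² + 0.14² + 0.05² + 0.02² + 0.48² = 0.0625 + 0.0004 + 0.0016 + 0.0196 + 0.0025 + 0.0004 + 0.2304 = 0.3174
B_P2 = 1 / 0.3174 = 3.1506
Ranking by B (broadest → narrowest): population P3 (6.25) > population P1 (5.13) > population P4 (4.37) > population P2 (3.15)

population P3 > population P1 > population P4 > population P2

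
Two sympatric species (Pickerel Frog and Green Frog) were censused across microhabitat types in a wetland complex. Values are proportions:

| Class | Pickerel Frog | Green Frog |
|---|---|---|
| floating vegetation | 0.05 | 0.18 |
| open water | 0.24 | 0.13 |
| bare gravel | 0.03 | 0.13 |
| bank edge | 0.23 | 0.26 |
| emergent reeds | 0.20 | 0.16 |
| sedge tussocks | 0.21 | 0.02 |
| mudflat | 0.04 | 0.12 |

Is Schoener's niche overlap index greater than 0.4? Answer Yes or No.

Yes

Σ|p₁ᵢ − p₂ᵢ| = 0.13 + 0.11 + 0.10 + 0.03 + 0.04 + 0.19 + 0.08 = 0.68
D = 1 − ½ × 0.68 = 1 − 0.340 = 0.6600
D = 0.6600 > 0.4 → Yes.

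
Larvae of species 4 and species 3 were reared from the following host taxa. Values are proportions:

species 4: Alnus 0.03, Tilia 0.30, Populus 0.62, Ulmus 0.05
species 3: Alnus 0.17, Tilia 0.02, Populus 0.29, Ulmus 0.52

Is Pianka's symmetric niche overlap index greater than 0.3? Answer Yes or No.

Σ p₁ᵢp₂ᵢ = 0.0051 + 0.0060 + 0.1798 + 0.0260 = 0.2169
Σp_1ᵢ² = 0.03² + 0.30² + 0.62² + 0.05² = 0.0009 + 0.0900 + 0.3844 + 0.0025 = 0.4778
Σp_2ᵢ² = 0.17² + 0.02² + 0.29² + 0.52² = 0.0289 + 0.0004 + 0.0841 + 0.2704 = 0.3838
O = 0.2169 / √(0.4778 × 0.3838) = 0.2169 / 0.42823 = 0.5065
O = 0.5065 > 0.3 → Yes.

Yes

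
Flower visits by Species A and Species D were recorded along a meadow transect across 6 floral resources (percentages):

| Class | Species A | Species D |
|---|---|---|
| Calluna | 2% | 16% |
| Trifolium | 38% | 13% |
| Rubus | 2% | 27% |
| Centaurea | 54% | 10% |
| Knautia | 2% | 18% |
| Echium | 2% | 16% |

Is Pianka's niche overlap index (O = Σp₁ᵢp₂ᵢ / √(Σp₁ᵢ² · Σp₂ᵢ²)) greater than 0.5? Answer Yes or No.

No

Convert percentages to proportions (divide by 100).
Σ p₁ᵢp₂ᵢ = 0.0032 + 0.0494 + 0.0054 + 0.0540 + 0.0036 + 0.0032 = 0.1188
Σp_1ᵢ² = 0.02² + 0.38² + 0.02² + 0.54² + 0.02² + 0.02² = 0.0004 + 0.1444 + 0.0004 + 0.2916 + 0.0004 + 0.0004 = 0.4376
Σp_2ᵢ² = 0.16² + 0.13² + 0.27² + 0.10² + 0.18² + 0.16² = 0.0256 + 0.0169 + 0.0729 + 0.0100 + 0.0324 + 0.0256 = 0.1834
O = 0.1188 / √(0.4376 × 0.1834) = 0.1188 / 0.28329 = 0.4194
O = 0.4194 < 0.5 → No.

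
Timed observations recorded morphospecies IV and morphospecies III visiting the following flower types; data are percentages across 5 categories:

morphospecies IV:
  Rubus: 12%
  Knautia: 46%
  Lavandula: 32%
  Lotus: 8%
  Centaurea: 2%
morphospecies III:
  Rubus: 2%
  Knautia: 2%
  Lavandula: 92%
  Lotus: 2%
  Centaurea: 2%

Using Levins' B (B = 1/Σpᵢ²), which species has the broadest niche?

Convert percentages to proportions (divide by 100).
Σp_IVᵢ² = 0.12² + 0.46² + 0.32² + 0.08² + 0.02² = 0.0144 + 0.2116 + 0.1024 + 0.0064 + 0.0004 = 0.3352
B_IV = 1 / 0.3352 = 2.9833
Σp_IIIᵢ² = 0.02² + 0.02² + 0.92² + 0.02² + 0.02² = 0.0004 + 0.0004 + 0.8464 + 0.0004 + 0.0004 = 0.8480
B_III = 1 / 0.8480 = 1.1792
Highest B → broadest niche (most generalist): morphospecies IV (B = 2.98).

morphospecies IV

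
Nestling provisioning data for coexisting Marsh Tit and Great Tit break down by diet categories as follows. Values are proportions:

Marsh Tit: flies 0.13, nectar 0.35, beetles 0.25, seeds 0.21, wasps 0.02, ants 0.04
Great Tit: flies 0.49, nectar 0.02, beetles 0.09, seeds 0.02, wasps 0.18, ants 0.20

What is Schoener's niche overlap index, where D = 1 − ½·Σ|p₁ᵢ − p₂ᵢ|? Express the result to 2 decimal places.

0.32

Σ|p₁ᵢ − p₂ᵢ| = 0.36 + 0.33 + 0.16 + 0.19 + 0.16 + 0.16 = 1.36
D = 1 − ½ × 1.36 = 1 − 0.680 = 0.3200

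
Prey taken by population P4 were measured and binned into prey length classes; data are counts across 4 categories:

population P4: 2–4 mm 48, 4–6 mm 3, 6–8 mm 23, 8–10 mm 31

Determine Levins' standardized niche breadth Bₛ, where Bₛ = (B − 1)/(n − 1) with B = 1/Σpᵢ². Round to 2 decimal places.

0.63

Proportions for population P4 (n=105): 48/105=0.4571, 3/105=0.0286, 23/105=0.2190, 31/105=0.2952
Σpᵢ² = 0.4571² + 0.0286² + 0.2190² + 0.2952² = 0.208940 + 0.000818 + 0.047961 + 0.087143 = 0.344862
B = 1 / 0.344862 = 2.8997
Bₛ = (B − 1)/(n − 1) = (2.8997 − 1)/(4 − 1) = 1.8997/3 = 0.6332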